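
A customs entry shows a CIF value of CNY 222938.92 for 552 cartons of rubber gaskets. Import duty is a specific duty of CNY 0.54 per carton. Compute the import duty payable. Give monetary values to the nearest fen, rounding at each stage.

Import duty = 552 × 0.54 = 298.08

Import duty: CNY 298.08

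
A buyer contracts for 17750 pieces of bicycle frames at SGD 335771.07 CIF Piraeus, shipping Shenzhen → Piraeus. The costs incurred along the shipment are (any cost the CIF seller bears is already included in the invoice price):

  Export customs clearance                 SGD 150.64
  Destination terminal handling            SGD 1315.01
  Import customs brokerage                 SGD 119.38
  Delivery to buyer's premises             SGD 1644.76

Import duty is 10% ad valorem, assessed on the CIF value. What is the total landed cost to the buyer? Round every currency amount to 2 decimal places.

Total landed cost: SGD 372427.33

CIF: the seller pays costs through ocean freight and marine insurance to the destination port.
Already in the invoice (seller's account under CIF): export clearance — exclude.
The CIF price already equals the CIF value: 335771.07
Import duty = 335771.07 × 10% = 33577.11
Buyer bears: destination terminal 1315.01 + brokerage 119.38 + delivery 1644.76 + duty 33577.11 = 36656.26
Landed cost = invoice 335771.07 + 36656.26 = 372427.33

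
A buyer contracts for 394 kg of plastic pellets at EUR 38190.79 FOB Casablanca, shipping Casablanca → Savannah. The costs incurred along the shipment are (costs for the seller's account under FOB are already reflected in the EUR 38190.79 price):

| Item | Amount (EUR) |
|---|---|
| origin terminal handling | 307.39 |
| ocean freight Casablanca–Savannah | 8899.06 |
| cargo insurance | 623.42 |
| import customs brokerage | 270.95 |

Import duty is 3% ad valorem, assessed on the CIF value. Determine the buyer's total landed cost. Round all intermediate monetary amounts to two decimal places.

Total landed cost: EUR 49415.62

FOB: the seller bears costs until goods are on board at the origin port; the buyer bears freight, insurance and all costs thereafter.
Already in the invoice (seller's account under FOB): origin terminal — exclude.
CIF value = FOB price + freight + insurance = 38190.79 + 8899.06 + 623.42 = 47713.27
Import duty = 47713.27 × 3% = 1431.40
Buyer bears: freight 8899.06 + insurance 623.42 + brokerage 270.95 + duty 1431.40 = 11224.83
Landed cost = invoice 38190.79 + 11224.83 = 49415.62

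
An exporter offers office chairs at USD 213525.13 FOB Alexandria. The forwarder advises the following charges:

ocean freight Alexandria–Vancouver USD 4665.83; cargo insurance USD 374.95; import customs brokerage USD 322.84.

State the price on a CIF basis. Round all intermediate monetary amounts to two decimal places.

CIF price: USD 218565.91

Not relevant to the conversion: brokerage — on the buyer under both terms; not part of either seller's price.
From FOB to CIF, the seller additionally bears: freight, insurance.
CIF price = 213525.13 + 4665.83 + 374.95 = 218565.91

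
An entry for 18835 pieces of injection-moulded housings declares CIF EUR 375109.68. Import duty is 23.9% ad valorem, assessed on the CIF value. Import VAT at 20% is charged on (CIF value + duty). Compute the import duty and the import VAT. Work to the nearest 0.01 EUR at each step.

Import duty: EUR 89651.21; import VAT: EUR 92952.18

Import duty = 375109.68 × 23.9% = 89651.21
VAT base = CIF + duty = 375109.68 + 89651.21 = 464760.89
Import VAT = 464760.89 × 20% = 92952.18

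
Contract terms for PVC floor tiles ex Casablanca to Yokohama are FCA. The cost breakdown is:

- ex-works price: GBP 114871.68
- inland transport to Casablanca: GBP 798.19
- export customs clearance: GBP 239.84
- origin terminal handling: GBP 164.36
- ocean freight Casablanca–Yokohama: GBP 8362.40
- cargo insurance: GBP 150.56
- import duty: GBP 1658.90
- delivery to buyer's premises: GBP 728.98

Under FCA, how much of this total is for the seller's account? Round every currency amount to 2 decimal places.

Seller's account: GBP 115909.71

FCA: the seller delivers export-cleared goods to the carrier; the buyer bears costs from that point.
Seller's account: goods 114871.68 + inland to port 798.19 + export clearance 239.84 = 115909.71
Buyer's account: origin terminal 164.36 + freight 8362.40 + insurance 150.56 + duty 1658.90 + delivery 728.98 = 11065.20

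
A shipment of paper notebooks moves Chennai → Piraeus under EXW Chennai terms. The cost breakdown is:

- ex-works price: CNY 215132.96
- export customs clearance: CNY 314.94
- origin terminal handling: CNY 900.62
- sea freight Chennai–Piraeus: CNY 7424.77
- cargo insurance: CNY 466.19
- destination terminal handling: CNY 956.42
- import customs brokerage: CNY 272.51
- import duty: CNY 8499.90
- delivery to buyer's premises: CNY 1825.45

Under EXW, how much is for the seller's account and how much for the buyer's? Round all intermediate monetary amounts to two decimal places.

Seller: CNY 215132.96; buyer: CNY 20660.80

EXW: the seller makes goods available at their premises; the buyer bears all onward costs.
Seller's account: goods 215132.96 = 215132.96
Buyer's account: export clearance 314.94 + origin terminal 900.62 + freight 7424.77 + insurance 466.19 + destination terminal 956.42 + brokerage 272.51 + duty 8499.90 + delivery 1825.45 = 20660.80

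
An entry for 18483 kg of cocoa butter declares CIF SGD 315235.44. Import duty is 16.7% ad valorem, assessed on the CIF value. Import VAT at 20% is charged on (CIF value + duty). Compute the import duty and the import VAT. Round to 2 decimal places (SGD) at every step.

Import duty = 315235.44 × 16.7% = 52644.32
VAT base = CIF + duty = 315235.44 + 52644.32 = 367879.76
Import VAT = 367879.76 × 20% = 73575.95

Import duty: SGD 52644.32; import VAT: SGD 73575.95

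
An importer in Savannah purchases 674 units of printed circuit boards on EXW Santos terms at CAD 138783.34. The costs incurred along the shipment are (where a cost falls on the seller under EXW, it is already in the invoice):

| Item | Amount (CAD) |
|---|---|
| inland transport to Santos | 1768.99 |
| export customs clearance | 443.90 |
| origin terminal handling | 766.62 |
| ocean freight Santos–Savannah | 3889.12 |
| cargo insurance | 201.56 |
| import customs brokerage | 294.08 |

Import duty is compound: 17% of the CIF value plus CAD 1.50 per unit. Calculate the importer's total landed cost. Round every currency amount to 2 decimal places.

EXW: the seller makes goods available at their premises; the buyer bears all onward costs.
CIF value = EXW price + inland to port + export clearance + origin terminal + freight + insurance = 138783.34 + 1768.99 + 443.90 + 766.62 + 3889.12 + 201.56 = 145853.53
Ad valorem component: 145853.53 × 17% = 24795.10
Specific component: 674 × 1.50 = 1011.00
Import duty = 24795.10 + 1011.00 = 25806.10
Buyer bears: inland to port 1768.99 + export clearance 443.90 + origin terminal 766.62 + freight 3889.12 + insurance 201.56 + brokerage 294.08 + duty 25806.10 = 33170.37
Landed cost = invoice 138783.34 + 33170.37 = 171953.71

Total landed cost: CAD 171953.71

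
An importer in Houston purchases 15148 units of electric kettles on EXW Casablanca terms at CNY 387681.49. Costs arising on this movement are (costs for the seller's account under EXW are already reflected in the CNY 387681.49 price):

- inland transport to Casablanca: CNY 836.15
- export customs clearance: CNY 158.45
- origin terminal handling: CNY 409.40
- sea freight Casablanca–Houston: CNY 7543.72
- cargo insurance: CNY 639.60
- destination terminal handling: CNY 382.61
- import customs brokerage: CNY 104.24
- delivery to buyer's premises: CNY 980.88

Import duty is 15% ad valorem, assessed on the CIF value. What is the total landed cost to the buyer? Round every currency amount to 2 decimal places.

EXW: the seller makes goods available at their premises; the buyer bears all onward costs.
CIF value = EXW price + inland to port + export clearance + origin terminal + freight + insurance = 387681.49 + 836.15 + 158.45 + 409.40 + 7543.72 + 639.60 = 397268.81
Import duty = 397268.81 × 15% = 59590.32
Buyer bears: inland to port 836.15 + export clearance 158.45 + origin terminal 409.40 + freight 7543.72 + insurance 639.60 + destination terminal 382.61 + brokerage 104.24 + delivery 980.88 + duty 59590.32 = 70645.37
Landed cost = invoice 387681.49 + 70645.37 = 458326.86

Total landed cost: CNY 458326.86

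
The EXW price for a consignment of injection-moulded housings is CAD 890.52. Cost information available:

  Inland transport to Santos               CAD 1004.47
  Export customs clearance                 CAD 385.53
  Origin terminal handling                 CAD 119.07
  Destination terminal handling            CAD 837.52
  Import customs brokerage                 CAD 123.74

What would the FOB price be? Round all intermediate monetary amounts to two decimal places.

Not relevant to the conversion: brokerage, destination terminal — on the buyer under both terms; not part of either seller's price.
From EXW to FOB, the seller additionally bears: inland to port, export clearance, origin terminal.
FOB price = 890.52 + 1004.47 + 385.53 + 119.07 = 2399.59

FOB price: CAD 2399.59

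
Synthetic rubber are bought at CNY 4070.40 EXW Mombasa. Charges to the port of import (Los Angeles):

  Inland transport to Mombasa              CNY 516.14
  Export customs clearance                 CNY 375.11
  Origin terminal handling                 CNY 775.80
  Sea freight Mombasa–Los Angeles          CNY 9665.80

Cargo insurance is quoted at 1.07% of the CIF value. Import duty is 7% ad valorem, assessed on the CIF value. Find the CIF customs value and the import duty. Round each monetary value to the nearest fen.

Let C be the CIF value. C = EXW price + pre-shipment costs + freight + 1.07% × C
C − 1.07% × C = 4070.40 + 516.14 + 375.11 + 775.80 + 9665.80
0.9893 × C = 15403.25
C = 15403.25 / 0.9893 = 15569.85
Insurance premium = 1.07% × 15569.85 = 166.60
Import duty = 15569.85 × 7% = 1089.89

CIF value: CNY 15569.85; import duty: CNY 1089.89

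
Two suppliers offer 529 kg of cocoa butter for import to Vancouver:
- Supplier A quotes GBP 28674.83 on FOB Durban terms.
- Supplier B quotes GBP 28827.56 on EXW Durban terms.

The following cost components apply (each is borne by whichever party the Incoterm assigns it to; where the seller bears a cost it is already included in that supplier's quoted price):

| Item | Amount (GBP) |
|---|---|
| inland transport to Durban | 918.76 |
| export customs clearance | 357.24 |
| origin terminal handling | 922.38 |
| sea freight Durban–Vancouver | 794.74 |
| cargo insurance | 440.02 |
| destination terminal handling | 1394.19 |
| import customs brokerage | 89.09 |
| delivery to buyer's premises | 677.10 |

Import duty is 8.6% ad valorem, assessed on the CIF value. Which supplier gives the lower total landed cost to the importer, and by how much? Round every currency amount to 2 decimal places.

Supplier A (FOB):
CIF value = FOB price + freight + insurance = 28674.83 + 794.74 + 440.02 = 29909.59
Import duty = 29909.59 × 8.6% = 2572.22
Buyer bears (A): 794.74 + 440.02 + 1394.19 + 89.09 + 677.10 = 3395.14
Landed cost (A) = invoice 28674.83 + 3395.14 + duty 2572.22 = 34642.19
Supplier B (EXW):
CIF value = EXW price + inland to port + export clearance + origin terminal + freight + insurance = 28827.56 + 918.76 + 357.24 + 922.38 + 794.74 + 440.02 = 32260.70
Import duty = 32260.70 × 8.6% = 2774.42
Buyer bears (B): 918.76 + 357.24 + 922.38 + 794.74 + 440.02 + 1394.19 + 89.09 + 677.10 = 5593.52
Landed cost (B) = invoice 28827.56 + 5593.52 + duty 2774.42 = 37195.50
Difference = |34642.19 − 37195.50| = 2553.31

Supplier A is cheaper by GBP 2553.31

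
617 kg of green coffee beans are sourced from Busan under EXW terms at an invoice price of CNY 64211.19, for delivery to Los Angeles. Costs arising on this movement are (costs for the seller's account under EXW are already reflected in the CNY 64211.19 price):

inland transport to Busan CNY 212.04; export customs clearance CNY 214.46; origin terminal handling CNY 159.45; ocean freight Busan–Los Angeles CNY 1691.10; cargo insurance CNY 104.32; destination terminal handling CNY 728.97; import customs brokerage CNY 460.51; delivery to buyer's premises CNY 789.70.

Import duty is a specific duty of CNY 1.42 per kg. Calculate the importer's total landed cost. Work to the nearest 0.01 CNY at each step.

Total landed cost: CNY 69447.88

EXW: the seller makes goods available at their premises; the buyer bears all onward costs.
CIF value = EXW price + inland to port + export clearance + origin terminal + freight + insurance = 64211.19 + 212.04 + 214.46 + 159.45 + 1691.10 + 104.32 = 66592.56
Import duty = 617 × 1.42 = 876.14
Buyer bears: inland to port 212.04 + export clearance 214.46 + origin terminal 159.45 + freight 1691.10 + insurance 104.32 + destination terminal 728.97 + brokerage 460.51 + delivery 789.70 + duty 876.14 = 5236.69
Landed cost = invoice 64211.19 + 5236.69 = 69447.88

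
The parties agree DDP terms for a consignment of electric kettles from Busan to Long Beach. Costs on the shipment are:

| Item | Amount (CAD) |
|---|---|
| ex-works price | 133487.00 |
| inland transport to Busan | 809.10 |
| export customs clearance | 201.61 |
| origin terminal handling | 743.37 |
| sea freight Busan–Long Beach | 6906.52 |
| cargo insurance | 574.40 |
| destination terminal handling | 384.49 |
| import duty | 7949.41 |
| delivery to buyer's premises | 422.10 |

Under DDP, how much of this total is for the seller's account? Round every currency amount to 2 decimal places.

DDP: the seller bears all costs including import duty.
Seller's account: goods 133487.00 + inland to port 809.10 + export clearance 201.61 + origin terminal 743.37 + freight 6906.52 + insurance 574.40 + destination terminal 384.49 + duty 7949.41 + delivery 422.10 = 151478.00
Buyer's account: 0.00

Seller's account: CAD 151478.00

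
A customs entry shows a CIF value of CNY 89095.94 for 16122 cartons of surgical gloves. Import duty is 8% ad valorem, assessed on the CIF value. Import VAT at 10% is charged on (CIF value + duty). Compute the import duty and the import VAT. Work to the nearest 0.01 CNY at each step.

Import duty = 89095.94 × 8% = 7127.68
VAT base = CIF + duty = 89095.94 + 7127.68 = 96223.62
Import VAT = 96223.62 × 10% = 9622.36

Import duty: CNY 7127.68; import VAT: CNY 9622.36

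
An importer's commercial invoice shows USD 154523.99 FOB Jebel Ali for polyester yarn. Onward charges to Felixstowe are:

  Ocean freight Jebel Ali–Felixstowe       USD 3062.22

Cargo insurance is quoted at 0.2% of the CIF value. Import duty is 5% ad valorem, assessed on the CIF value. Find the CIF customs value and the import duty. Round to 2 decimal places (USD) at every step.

CIF value: USD 157902.01; import duty: USD 7895.10

Let C be the CIF value. C = FOB price + freight + 0.2% × C
C − 0.2% × C = 154523.99 + 3062.22
0.998 × C = 157586.21
C = 157586.21 / 0.998 = 157902.01
Insurance premium = 0.2% × 157902.01 = 315.80
Import duty = 157902.01 × 5% = 7895.10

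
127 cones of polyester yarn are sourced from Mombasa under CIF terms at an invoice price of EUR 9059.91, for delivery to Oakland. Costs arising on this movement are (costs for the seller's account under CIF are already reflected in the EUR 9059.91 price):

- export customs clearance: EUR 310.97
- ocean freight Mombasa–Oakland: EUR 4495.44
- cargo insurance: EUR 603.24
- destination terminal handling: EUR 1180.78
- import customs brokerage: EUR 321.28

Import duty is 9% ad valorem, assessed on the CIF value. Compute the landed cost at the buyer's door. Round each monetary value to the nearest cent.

Total landed cost: EUR 11377.36

CIF: the seller pays costs through ocean freight and marine insurance to the destination port.
Already in the invoice (seller's account under CIF): export clearance, freight, insurance — exclude.
The CIF price already equals the CIF value: 9059.91
Import duty = 9059.91 × 9% = 815.39
Buyer bears: destination terminal 1180.78 + brokerage 321.28 + duty 815.39 = 2317.45
Landed cost = invoice 9059.91 + 2317.45 = 11377.36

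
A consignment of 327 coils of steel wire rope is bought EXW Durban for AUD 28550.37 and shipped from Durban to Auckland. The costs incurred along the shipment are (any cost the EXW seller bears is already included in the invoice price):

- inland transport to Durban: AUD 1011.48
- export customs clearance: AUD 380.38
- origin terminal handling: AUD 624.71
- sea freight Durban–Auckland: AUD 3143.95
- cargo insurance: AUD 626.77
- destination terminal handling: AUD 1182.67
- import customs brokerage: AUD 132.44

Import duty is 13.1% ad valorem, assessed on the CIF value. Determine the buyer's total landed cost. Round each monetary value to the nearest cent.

Total landed cost: AUD 40151.00

EXW: the seller makes goods available at their premises; the buyer bears all onward costs.
CIF value = EXW price + inland to port + export clearance + origin terminal + freight + insurance = 28550.37 + 1011.48 + 380.38 + 624.71 + 3143.95 + 626.77 = 34337.66
Import duty = 34337.66 × 13.1% = 4498.23
Buyer bears: inland to port 1011.48 + export clearance 380.38 + origin terminal 624.71 + freight 3143.95 + insurance 626.77 + destination terminal 1182.67 + brokerage 132.44 + duty 4498.23 = 11600.63
Landed cost = invoice 28550.37 + 11600.63 = 40151.00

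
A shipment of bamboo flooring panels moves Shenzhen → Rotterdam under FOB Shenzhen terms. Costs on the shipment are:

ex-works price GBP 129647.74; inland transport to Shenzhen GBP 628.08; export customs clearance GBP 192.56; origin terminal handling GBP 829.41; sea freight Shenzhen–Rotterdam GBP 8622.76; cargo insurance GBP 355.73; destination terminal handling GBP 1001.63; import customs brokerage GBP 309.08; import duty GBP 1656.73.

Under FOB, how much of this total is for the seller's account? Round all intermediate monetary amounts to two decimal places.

FOB: the seller bears costs until goods are on board at the origin port; the buyer bears freight, insurance and all costs thereafter.
Seller's account: goods 129647.74 + inland to port 628.08 + export clearance 192.56 + origin terminal 829.41 = 131297.79
Buyer's account: freight 8622.76 + insurance 355.73 + destination terminal 1001.63 + brokerage 309.08 + duty 1656.73 = 11945.93

Seller's account: GBP 131297.79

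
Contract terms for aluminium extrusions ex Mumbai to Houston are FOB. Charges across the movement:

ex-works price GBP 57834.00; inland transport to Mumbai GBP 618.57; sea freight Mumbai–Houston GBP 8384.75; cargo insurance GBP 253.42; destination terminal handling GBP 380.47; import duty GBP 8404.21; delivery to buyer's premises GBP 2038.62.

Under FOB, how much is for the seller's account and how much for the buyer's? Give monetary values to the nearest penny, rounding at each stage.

Seller: GBP 58452.57; buyer: GBP 19461.47

FOB: the seller bears costs until goods are on board at the origin port; the buyer bears freight, insurance and all costs thereafter.
Seller's account: goods 57834.00 + inland to port 618.57 = 58452.57
Buyer's account: freight 8384.75 + insurance 253.42 + destination terminal 380.47 + duty 8404.21 + delivery 2038.62 = 19461.47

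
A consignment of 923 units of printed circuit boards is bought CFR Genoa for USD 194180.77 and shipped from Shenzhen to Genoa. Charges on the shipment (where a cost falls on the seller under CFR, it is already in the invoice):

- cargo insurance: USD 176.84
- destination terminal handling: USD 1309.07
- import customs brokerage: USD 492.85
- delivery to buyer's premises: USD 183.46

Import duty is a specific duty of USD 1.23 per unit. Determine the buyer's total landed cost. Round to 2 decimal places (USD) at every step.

Total landed cost: USD 197478.28

CFR: the seller pays costs through ocean freight to the destination port, but not insurance.
CIF value = CFR price + insurance = 194180.77 + 176.84 = 194357.61
Import duty = 923 × 1.23 = 1135.29
Buyer bears: insurance 176.84 + destination terminal 1309.07 + brokerage 492.85 + delivery 183.46 + duty 1135.29 = 3297.51
Landed cost = invoice 194180.77 + 3297.51 = 197478.28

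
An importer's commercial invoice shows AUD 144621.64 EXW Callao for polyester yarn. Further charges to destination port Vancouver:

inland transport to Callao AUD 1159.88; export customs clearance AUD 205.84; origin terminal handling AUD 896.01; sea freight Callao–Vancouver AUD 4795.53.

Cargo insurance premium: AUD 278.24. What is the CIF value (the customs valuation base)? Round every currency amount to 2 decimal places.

CIF = EXW price + pre-shipment costs + freight + insurance
CIF = 144621.64 + 1159.88 + 205.84 + 896.01 + 4795.53 + 278.24 = 151957.14

CIF value: AUD 151957.14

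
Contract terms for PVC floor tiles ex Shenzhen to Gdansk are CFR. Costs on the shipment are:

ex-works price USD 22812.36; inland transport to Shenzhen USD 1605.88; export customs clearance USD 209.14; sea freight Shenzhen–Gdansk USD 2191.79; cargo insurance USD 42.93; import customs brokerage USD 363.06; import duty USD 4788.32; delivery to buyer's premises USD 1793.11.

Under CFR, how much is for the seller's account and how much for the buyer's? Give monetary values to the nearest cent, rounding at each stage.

Seller: USD 26819.17; buyer: USD 6987.42

CFR: the seller pays costs through ocean freight to the destination port, but not insurance.
Seller's account: goods 22812.36 + inland to port 1605.88 + export clearance 209.14 + freight 2191.79 = 26819.17
Buyer's account: insurance 42.93 + brokerage 363.06 + duty 4788.32 + delivery 1793.11 = 6987.42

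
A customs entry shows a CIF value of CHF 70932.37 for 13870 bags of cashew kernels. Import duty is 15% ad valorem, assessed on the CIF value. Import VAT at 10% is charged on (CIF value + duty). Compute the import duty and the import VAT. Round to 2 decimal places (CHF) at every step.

Import duty = 70932.37 × 15% = 10639.86
VAT base = CIF + duty = 70932.37 + 10639.86 = 81572.23
Import VAT = 81572.23 × 10% = 8157.22

Import duty: CHF 10639.86; import VAT: CHF 8157.22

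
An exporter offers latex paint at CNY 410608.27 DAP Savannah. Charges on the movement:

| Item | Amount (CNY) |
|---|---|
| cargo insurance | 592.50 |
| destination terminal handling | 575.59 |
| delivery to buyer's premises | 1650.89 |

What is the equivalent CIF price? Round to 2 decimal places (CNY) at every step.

CIF price: CNY 408381.79

Not relevant to the conversion: insurance — on the seller under both DAP and CIF; already in the DAP price and stays in the CIF price.
From DAP to CIF, the seller no longer bears: destination terminal, delivery.
CIF price = 410608.27 − 575.59 − 1650.89 = 408381.79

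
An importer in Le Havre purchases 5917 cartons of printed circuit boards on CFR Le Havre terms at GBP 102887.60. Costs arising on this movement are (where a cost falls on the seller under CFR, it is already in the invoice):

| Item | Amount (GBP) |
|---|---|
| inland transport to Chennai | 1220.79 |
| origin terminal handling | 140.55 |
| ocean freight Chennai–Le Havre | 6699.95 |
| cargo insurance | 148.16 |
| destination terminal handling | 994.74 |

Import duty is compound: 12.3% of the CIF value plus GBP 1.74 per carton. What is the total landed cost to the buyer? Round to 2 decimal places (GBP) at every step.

CFR: the seller pays costs through ocean freight to the destination port, but not insurance.
Already in the invoice (seller's account under CFR): inland to port, origin terminal, freight — exclude.
CIF value = CFR price + insurance = 102887.60 + 148.16 = 103035.76
Ad valorem component: 103035.76 × 12.3% = 12673.40
Specific component: 5917 × 1.74 = 10295.58
Import duty = 12673.40 + 10295.58 = 22968.98
Buyer bears: insurance 148.16 + destination terminal 994.74 + duty 22968.98 = 24111.88
Landed cost = invoice 102887.60 + 24111.88 = 126999.48

Total landed cost: GBP 126999.48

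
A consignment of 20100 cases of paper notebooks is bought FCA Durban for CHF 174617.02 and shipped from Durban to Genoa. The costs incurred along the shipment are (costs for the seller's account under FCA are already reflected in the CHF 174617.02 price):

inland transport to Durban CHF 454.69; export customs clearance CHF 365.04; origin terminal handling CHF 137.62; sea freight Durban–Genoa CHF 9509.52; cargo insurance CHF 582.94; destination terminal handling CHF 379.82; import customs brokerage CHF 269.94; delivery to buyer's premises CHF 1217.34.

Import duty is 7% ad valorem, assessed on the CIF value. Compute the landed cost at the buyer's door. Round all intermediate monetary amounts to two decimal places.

Total landed cost: CHF 199653.50

FCA: the seller delivers export-cleared goods to the carrier; the buyer bears costs from that point.
Already in the invoice (seller's account under FCA): inland to port, export clearance — exclude.
CIF value = FCA price + origin terminal + freight + insurance = 174617.02 + 137.62 + 9509.52 + 582.94 = 184847.10
Import duty = 184847.10 × 7% = 12939.30
Buyer bears: origin terminal 137.62 + freight 9509.52 + insurance 582.94 + destination terminal 379.82 + brokerage 269.94 + delivery 1217.34 + duty 12939.30 = 25036.48
Landed cost = invoice 174617.02 + 25036.48 = 199653.50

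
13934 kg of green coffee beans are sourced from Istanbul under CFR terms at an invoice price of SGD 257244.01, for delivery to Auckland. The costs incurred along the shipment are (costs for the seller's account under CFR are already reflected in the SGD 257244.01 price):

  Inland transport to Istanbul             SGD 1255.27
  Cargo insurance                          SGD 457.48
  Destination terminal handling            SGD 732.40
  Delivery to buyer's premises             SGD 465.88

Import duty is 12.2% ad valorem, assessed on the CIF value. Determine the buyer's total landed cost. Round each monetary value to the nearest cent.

CFR: the seller pays costs through ocean freight to the destination port, but not insurance.
Already in the invoice (seller's account under CFR): inland to port — exclude.
CIF value = CFR price + insurance = 257244.01 + 457.48 = 257701.49
Import duty = 257701.49 × 12.2% = 31439.58
Buyer bears: insurance 457.48 + destination terminal 732.40 + delivery 465.88 + duty 31439.58 = 33095.34
Landed cost = invoice 257244.01 + 33095.34 = 290339.35

Total landed cost: SGD 290339.35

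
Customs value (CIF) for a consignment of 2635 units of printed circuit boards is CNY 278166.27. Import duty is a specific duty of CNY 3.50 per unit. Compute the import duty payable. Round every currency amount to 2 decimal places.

Import duty: CNY 9222.50

Import duty = 2635 × 3.50 = 9222.50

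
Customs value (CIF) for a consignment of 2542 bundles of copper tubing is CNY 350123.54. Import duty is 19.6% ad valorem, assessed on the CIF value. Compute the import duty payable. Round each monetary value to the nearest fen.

Import duty: CNY 68624.21

Import duty = 350123.54 × 19.6% = 68624.21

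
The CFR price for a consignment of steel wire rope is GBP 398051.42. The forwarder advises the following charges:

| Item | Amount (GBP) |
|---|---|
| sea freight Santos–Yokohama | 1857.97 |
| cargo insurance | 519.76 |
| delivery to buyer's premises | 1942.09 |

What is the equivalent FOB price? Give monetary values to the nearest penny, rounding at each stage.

Not relevant to the conversion: insurance, delivery — on the buyer under both terms; not part of either seller's price.
From CFR to FOB, the seller no longer bears: freight.
FOB price = 398051.42 − 1857.97 = 396193.45

FOB price: GBP 396193.45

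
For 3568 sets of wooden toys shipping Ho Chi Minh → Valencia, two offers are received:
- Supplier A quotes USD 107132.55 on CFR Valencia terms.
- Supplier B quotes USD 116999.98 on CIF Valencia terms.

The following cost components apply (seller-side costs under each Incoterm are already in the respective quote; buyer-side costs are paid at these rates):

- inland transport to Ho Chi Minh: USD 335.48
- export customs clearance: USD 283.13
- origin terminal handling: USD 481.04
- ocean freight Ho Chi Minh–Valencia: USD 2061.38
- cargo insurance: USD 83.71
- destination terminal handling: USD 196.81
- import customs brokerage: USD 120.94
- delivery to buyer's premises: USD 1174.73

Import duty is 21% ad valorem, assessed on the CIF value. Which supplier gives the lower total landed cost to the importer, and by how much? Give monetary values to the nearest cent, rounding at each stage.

Supplier A (CFR):
CIF value = CFR price + insurance = 107132.55 + 83.71 = 107216.26
Import duty = 107216.26 × 21% = 22515.41
Buyer bears (A): 83.71 + 196.81 + 120.94 + 1174.73 = 1576.19
Landed cost (A) = invoice 107132.55 + 1576.19 + duty 22515.41 = 131224.15
Supplier B (CIF):
The CIF price already equals the CIF value: 116999.98
Import duty = 116999.98 × 21% = 24570.00
Buyer bears (B): 196.81 + 120.94 + 1174.73 = 1492.48
Landed cost (B) = invoice 116999.98 + 1492.48 + duty 24570.00 = 143062.46
Difference = |131224.15 − 143062.46| = 11838.31

Supplier A is cheaper by USD 11838.31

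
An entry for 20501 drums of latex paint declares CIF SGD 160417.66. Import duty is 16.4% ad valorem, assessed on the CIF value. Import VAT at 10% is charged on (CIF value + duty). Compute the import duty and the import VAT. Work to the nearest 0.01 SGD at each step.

Import duty = 160417.66 × 16.4% = 26308.50
VAT base = CIF + duty = 160417.66 + 26308.50 = 186726.16
Import VAT = 186726.16 × 10% = 18672.62

Import duty: SGD 26308.50; import VAT: SGD 18672.62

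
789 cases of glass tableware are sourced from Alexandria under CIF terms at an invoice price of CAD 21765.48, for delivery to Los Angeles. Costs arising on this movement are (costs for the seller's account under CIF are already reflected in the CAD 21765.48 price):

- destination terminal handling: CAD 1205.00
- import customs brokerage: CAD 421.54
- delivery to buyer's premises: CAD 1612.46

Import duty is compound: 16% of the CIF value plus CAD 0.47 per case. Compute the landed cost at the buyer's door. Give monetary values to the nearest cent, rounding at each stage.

CIF: the seller pays costs through ocean freight and marine insurance to the destination port.
The CIF price already equals the CIF value: 21765.48
Ad valorem component: 21765.48 × 16% = 3482.48
Specific component: 789 × 0.47 = 370.83
Import duty = 3482.48 + 370.83 = 3853.31
Buyer bears: destination terminal 1205.00 + brokerage 421.54 + delivery 1612.46 + duty 3853.31 = 7092.31
Landed cost = invoice 21765.48 + 7092.31 = 28857.79

Total landed cost: CAD 28857.79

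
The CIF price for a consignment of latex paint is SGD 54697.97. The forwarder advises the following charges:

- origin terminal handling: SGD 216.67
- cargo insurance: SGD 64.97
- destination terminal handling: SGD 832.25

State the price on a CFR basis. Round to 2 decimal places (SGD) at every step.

CFR price: SGD 54633.00

Not relevant to the conversion: origin terminal — on the seller under both CIF and CFR; already in the CIF price and stays in the CFR price. destination terminal — on the buyer under both terms; not part of either seller's price.
From CIF to CFR, the seller no longer bears: insurance.
CFR price = 54697.97 − 64.97 = 54633.00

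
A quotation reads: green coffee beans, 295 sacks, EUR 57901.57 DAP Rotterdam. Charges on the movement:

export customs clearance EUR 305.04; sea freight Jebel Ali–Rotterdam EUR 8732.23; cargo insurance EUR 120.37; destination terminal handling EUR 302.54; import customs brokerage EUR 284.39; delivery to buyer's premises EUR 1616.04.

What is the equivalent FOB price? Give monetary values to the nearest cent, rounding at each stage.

Not relevant to the conversion: export clearance — on the seller under both DAP and FOB; already in the DAP price and stays in the FOB price. brokerage — on the buyer under both terms; not part of either seller's price.
From DAP to FOB, the seller no longer bears: freight, insurance, destination terminal, delivery.
FOB price = 57901.57 − 8732.23 − 120.37 − 302.54 − 1616.04 = 47130.39

FOB price: EUR 47130.39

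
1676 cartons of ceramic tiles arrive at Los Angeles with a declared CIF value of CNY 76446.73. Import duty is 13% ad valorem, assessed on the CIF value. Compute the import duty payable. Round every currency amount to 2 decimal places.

Import duty = 76446.73 × 13% = 9938.07

Import duty: CNY 9938.07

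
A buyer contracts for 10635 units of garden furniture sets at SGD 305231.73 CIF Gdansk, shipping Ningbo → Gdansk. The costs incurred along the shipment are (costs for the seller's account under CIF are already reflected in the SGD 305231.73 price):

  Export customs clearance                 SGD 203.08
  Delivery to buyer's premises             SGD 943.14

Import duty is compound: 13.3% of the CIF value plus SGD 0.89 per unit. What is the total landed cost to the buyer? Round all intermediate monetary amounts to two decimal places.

CIF: the seller pays costs through ocean freight and marine insurance to the destination port.
Already in the invoice (seller's account under CIF): export clearance — exclude.
The CIF price already equals the CIF value: 305231.73
Ad valorem component: 305231.73 × 13.3% = 40595.82
Specific component: 10635 × 0.89 = 9465.15
Import duty = 40595.82 + 9465.15 = 50060.97
Buyer bears: delivery 943.14 + duty 50060.97 = 51004.11
Landed cost = invoice 305231.73 + 51004.11 = 356235.84

Total landed cost: SGD 356235.84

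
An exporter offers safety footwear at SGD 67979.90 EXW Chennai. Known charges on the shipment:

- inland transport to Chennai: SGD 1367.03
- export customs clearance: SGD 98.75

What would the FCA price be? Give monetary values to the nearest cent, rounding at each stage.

From EXW to FCA, the seller additionally bears: inland to port, export clearance.
FCA price = 67979.90 + 1367.03 + 98.75 = 69445.68

FCA price: SGD 69445.68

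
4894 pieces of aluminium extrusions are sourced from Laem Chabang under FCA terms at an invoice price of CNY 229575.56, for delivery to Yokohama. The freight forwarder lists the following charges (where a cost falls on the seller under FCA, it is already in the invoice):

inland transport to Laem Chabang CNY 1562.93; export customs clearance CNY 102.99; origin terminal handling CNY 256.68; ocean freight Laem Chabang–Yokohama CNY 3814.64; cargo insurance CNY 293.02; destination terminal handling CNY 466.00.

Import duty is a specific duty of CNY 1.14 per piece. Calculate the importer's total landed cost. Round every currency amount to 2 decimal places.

FCA: the seller delivers export-cleared goods to the carrier; the buyer bears costs from that point.
Already in the invoice (seller's account under FCA): inland to port, export clearance — exclude.
CIF value = FCA price + origin terminal + freight + insurance = 229575.56 + 256.68 + 3814.64 + 293.02 = 233939.90
Import duty = 4894 × 1.14 = 5579.16
Buyer bears: origin terminal 256.68 + freight 3814.64 + insurance 293.02 + destination terminal 466.00 + duty 5579.16 = 10409.50
Landed cost = invoice 229575.56 + 10409.50 = 239985.06

Total landed cost: CNY 239985.06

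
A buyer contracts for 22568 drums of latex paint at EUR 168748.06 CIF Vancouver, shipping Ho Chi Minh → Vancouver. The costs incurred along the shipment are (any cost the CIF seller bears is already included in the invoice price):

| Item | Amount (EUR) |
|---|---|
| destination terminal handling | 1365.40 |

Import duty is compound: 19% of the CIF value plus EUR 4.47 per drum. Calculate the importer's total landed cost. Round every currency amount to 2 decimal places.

Total landed cost: EUR 303054.55

CIF: the seller pays costs through ocean freight and marine insurance to the destination port.
The CIF price already equals the CIF value: 168748.06
Ad valorem component: 168748.06 × 19% = 32062.13
Specific component: 22568 × 4.47 = 100878.96
Import duty = 32062.13 + 100878.96 = 132941.09
Buyer bears: destination terminal 1365.40 + duty 132941.09 = 134306.49
Landed cost = invoice 168748.06 + 134306.49 = 303054.55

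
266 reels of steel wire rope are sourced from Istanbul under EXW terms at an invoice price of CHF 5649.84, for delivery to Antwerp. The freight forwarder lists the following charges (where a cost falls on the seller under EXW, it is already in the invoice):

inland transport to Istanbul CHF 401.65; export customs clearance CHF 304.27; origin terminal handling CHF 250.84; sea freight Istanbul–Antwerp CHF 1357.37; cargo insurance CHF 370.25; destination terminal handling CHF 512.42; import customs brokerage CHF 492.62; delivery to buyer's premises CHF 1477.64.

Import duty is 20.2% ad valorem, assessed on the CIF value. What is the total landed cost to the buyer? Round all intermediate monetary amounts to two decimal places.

EXW: the seller makes goods available at their premises; the buyer bears all onward costs.
CIF value = EXW price + inland to port + export clearance + origin terminal + freight + insurance = 5649.84 + 401.65 + 304.27 + 250.84 + 1357.37 + 370.25 = 8334.22
Import duty = 8334.22 × 20.2% = 1683.51
Buyer bears: inland to port 401.65 + export clearance 304.27 + origin terminal 250.84 + freight 1357.37 + insurance 370.25 + destination terminal 512.42 + brokerage 492.62 + delivery 1477.64 + duty 1683.51 = 6850.57
Landed cost = invoice 5649.84 + 6850.57 = 12500.41

Total landed cost: CHF 12500.41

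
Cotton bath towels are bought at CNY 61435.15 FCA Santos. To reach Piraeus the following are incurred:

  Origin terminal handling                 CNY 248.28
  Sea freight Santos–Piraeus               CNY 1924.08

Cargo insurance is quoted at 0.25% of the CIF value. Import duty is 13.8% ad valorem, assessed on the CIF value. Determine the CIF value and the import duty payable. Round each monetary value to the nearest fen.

CIF value: CNY 63766.93; import duty: CNY 8799.84

Let C be the CIF value. C = FCA price + pre-shipment costs + freight + 0.25% × C
C − 0.25% × C = 61435.15 + 248.28 + 1924.08
0.9975 × C = 63607.51
C = 63607.51 / 0.9975 = 63766.93
Insurance premium = 0.25% × 63766.93 = 159.42
Import duty = 63766.93 × 13.8% = 8799.84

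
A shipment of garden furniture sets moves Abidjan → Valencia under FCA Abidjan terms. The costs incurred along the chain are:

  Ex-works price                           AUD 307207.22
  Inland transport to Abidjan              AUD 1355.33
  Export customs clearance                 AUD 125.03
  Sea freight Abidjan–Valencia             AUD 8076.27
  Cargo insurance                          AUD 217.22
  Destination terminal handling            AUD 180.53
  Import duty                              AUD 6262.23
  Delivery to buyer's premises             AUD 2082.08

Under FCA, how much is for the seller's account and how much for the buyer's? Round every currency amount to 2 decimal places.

Seller: AUD 308687.58; buyer: AUD 16818.33

FCA: the seller delivers export-cleared goods to the carrier; the buyer bears costs from that point.
Seller's account: goods 307207.22 + inland to port 1355.33 + export clearance 125.03 = 308687.58
Buyer's account: freight 8076.27 + insurance 217.22 + destination terminal 180.53 + duty 6262.23 + delivery 2082.08 = 16818.33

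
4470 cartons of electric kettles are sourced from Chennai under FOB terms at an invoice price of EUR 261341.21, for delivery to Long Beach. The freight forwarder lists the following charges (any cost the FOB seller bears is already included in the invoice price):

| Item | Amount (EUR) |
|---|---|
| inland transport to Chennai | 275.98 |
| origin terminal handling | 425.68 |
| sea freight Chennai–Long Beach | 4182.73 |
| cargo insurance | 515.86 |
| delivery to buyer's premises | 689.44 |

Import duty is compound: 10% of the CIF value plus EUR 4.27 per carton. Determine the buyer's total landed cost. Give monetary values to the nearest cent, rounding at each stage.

FOB: the seller bears costs until goods are on board at the origin port; the buyer bears freight, insurance and all costs thereafter.
Already in the invoice (seller's account under FOB): inland to port, origin terminal — exclude.
CIF value = FOB price + freight + insurance = 261341.21 + 4182.73 + 515.86 = 266039.80
Ad valorem component: 266039.80 × 10% = 26603.98
Specific component: 4470 × 4.27 = 19086.90
Import duty = 26603.98 + 19086.90 = 45690.88
Buyer bears: freight 4182.73 + insurance 515.86 + delivery 689.44 + duty 45690.88 = 51078.91
Landed cost = invoice 261341.21 + 51078.91 = 312420.12

Total landed cost: EUR 312420.12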